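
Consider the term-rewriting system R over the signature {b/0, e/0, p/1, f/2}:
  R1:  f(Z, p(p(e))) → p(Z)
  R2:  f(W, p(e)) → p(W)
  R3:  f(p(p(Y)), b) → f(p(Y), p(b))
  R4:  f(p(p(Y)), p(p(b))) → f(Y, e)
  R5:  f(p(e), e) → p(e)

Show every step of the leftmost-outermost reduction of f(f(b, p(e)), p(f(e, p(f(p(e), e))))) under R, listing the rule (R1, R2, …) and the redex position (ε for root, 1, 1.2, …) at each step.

1. f(f(b, p(e)), p(f(e, p(f(p(e), e)))))  →  f(p(b), p(f(e, p(f(p(e), e)))))   [R2 at 1]
2. f(p(b), p(f(e, p(f(p(e), e)))))  →  f(p(b), p(f(e, p(p(e)))))   [R5 at 2.1.2.1]
3. f(p(b), p(f(e, p(p(e)))))  →  f(p(b), p(p(e)))   [R1 at 2.1]
4. f(p(b), p(p(e)))  →  p(p(b))   [R1 at ε]

p(p(b))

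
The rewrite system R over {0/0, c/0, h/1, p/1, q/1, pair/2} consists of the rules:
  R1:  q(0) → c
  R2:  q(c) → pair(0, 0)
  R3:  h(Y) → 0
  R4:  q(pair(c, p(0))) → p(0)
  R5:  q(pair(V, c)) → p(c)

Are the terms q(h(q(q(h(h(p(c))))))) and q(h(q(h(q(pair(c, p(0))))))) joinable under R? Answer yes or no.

Reduce t₁ = q(h(q(q(h(h(p(c))))))):
1. q(h(q(q(h(h(p(c)))))))  →  q(0)   [R3 at 1]
2. q(0)  →  c   [R1 at ε]

Reduce t₂ = q(h(q(h(q(pair(c, p(0))))))):
1. q(h(q(h(q(pair(c, p(0)))))))  →  q(0)   [R3 at 1]
2. q(0)  →  c   [R1 at ε]

yes — NF(t₁) = c, NF(t₂) = c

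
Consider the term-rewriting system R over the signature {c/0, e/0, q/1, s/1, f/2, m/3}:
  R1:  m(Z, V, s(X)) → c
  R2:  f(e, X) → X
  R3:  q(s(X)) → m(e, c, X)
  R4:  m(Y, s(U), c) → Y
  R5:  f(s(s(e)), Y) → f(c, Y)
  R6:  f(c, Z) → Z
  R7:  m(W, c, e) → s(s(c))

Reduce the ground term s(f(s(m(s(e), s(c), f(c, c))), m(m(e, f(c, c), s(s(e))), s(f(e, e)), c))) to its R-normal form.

1. s(f(s(m(s(e), s(c), f(c, c))), m(m(e, f(c, c), s(s(e))), s(f(e, e)), c)))  →  s(f(s(m(s(e), s(c), c)), m(m(e, f(c, c), s(s(e))), s(f(e, e)), c)))   [R6 at 1.1.1.3]
2. s(f(s(m(s(e), s(c), c)), m(m(e, f(c, c), s(s(e))), s(f(e, e)), c)))  →  s(f(s(s(e)), m(m(e, f(c, c), s(s(e))), s(f(e, e)), c)))   [R4 at 1.1.1]
3. s(f(s(s(e)), m(m(e, f(c, c), s(s(e))), s(f(e, e)), c)))  →  s(f(c, m(m(e, f(c, c), s(s(e))), s(f(e, e)), c)))   [R5 at 1]
4. s(f(c, m(m(e, f(c, c), s(s(e))), s(f(e, e)), c)))  →  s(m(m(e, f(c, c), s(s(e))), s(f(e, e)), c))   [R6 at 1]
5. s(m(m(e, f(c, c), s(s(e))), s(f(e, e)), c))  →  s(m(e, f(c, c), s(s(e))))   [R4 at 1]
6. s(m(e, f(c, c), s(s(e))))  →  s(c)   [R1 at 1]

s(c)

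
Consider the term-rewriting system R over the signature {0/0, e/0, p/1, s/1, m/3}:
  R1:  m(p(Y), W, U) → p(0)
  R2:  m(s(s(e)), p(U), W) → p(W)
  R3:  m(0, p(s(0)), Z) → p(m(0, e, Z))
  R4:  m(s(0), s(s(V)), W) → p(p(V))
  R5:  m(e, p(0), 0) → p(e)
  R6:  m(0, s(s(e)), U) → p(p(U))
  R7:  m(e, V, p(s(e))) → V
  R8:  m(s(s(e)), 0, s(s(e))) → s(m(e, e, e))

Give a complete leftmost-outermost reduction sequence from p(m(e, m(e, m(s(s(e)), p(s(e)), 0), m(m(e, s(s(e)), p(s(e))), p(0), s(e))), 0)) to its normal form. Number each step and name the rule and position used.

1. p(m(e, m(e, m(s(s(e)), p(s(e)), 0), m(m(e, s(s(e)), p(s(e))), p(0), s(e))), 0))  →  p(m(e, m(e, p(0), m(m(e, s(s(e)), p(s(e))), p(0), s(e))), 0))   [R2 at 1.2.2]
2. p(m(e, m(e, p(0), m(m(e, s(s(e)), p(s(e))), p(0), s(e))), 0))  →  p(m(e, m(e, p(0), m(s(s(e)), p(0), s(e))), 0))   [R7 at 1.2.3.1]
3. p(m(e, m(e, p(0), m(s(s(e)), p(0), s(e))), 0))  →  p(m(e, m(e, p(0), p(s(e))), 0))   [R2 at 1.2.3]
4. p(m(e, m(e, p(0), p(s(e))), 0))  →  p(m(e, p(0), 0))   [R7 at 1.2]
5. p(m(e, p(0), 0))  →  p(p(e))   [R5 at 1]

p(p(e))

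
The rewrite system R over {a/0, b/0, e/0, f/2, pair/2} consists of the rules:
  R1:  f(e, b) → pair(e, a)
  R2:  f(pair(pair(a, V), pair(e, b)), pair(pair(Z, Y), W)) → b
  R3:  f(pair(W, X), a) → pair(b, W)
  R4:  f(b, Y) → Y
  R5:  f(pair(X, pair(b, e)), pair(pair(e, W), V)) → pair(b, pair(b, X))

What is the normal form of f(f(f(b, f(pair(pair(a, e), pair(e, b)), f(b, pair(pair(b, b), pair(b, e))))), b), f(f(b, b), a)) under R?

1. f(f(f(b, f(pair(pair(a, e), pair(e, b)), f(b, pair(pair(b, b), pair(b, e))))), b), f(f(b, b), a))  →  f(f(f(pair(pair(a, e), pair(e, b)), f(b, pair(pair(b, b), pair(b, e)))), b), f(f(b, b), a))   [R4 at 1.1]
2. f(f(f(pair(pair(a, e), pair(e, b)), f(b, pair(pair(b, b), pair(b, e)))), b), f(f(b, b), a))  →  f(f(f(pair(pair(a, e), pair(e, b)), pair(pair(b, b), pair(b, e))), b), f(f(b, b), a))   [R4 at 1.1.2]
3. f(f(f(pair(pair(a, e), pair(e, b)), pair(pair(b, b), pair(b, e))), b), f(f(b, b), a))  →  f(f(b, b), f(f(b, b), a))   [R2 at 1.1]
4. f(f(b, b), f(f(b, b), a))  →  f(b, f(f(b, b), a))   [R4 at 1]
5. f(b, f(f(b, b), a))  →  f(f(b, b), a)   [R4 at ε]
6. f(f(b, b), a)  →  f(b, a)   [R4 at 1]
7. f(b, a)  →  a   [R4 at ε]

a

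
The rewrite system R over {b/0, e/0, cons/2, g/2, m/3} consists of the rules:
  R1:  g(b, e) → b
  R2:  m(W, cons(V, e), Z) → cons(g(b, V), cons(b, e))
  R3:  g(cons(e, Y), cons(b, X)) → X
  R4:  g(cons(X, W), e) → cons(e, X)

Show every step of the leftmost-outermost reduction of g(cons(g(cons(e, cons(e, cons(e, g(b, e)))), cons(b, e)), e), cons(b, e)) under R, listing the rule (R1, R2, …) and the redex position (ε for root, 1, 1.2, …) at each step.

e

1. g(cons(g(cons(e, cons(e, cons(e, g(b, e)))), cons(b, e)), e), cons(b, e))  →  g(cons(e, e), cons(b, e))   [R3 at 1.1]
2. g(cons(e, e), cons(b, e))  →  e   [R3 at ε]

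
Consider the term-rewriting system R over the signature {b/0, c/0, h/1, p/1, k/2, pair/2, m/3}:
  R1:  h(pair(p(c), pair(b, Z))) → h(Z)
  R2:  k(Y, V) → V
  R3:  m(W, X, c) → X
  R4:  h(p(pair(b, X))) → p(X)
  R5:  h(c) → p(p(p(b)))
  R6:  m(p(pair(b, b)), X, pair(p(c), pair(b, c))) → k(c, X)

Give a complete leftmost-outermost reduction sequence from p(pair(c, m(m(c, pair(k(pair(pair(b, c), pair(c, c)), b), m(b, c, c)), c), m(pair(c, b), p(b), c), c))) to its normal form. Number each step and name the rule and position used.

1. p(pair(c, m(m(c, pair(k(pair(pair(b, c), pair(c, c)), b), m(b, c, c)), c), m(pair(c, b), p(b), c), c)))  →  p(pair(c, m(pair(c, b), p(b), c)))   [R3 at 1.2]
2. p(pair(c, m(pair(c, b), p(b), c)))  →  p(pair(c, p(b)))   [R3 at 1.2]

p(pair(c, p(b)))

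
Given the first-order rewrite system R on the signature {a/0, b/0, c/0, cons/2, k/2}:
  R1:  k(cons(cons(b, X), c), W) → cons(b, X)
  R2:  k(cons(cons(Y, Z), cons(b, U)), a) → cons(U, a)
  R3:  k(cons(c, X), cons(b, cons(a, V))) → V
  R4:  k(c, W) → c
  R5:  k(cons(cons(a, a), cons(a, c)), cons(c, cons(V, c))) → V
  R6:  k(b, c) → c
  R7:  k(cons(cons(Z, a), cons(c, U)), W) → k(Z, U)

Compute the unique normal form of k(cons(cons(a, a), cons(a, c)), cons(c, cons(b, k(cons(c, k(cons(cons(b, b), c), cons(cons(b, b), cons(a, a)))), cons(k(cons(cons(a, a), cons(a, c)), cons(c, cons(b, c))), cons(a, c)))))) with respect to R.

1. k(cons(cons(a, a), cons(a, c)), cons(c, cons(b, k(cons(c, k(cons(cons(b, b), c), cons(cons(b, b), cons(a, a)))), cons(k(cons(cons(a, a), cons(a, c)), cons(c, cons(b, c))), cons(a, c))))))  →  k(cons(cons(a, a), cons(a, c)), cons(c, cons(b, k(cons(c, cons(b, b)), cons(k(cons(cons(a, a), cons(a, c)), cons(c, cons(b, c))), cons(a, c))))))   [R1 at 2.2.2.1.2]
2. k(cons(cons(a, a), cons(a, c)), cons(c, cons(b, k(cons(c, cons(b, b)), cons(k(cons(cons(a, a), cons(a, c)), cons(c, cons(b, c))), cons(a, c))))))  →  k(cons(cons(a, a), cons(a, c)), cons(c, cons(b, k(cons(c, cons(b, b)), cons(b, cons(a, c))))))   [R5 at 2.2.2.2.1]
3. k(cons(cons(a, a), cons(a, c)), cons(c, cons(b, k(cons(c, cons(b, b)), cons(b, cons(a, c))))))  →  k(cons(cons(a, a), cons(a, c)), cons(c, cons(b, c)))   [R3 at 2.2.2]
4. k(cons(cons(a, a), cons(a, c)), cons(c, cons(b, c)))  →  b   [R5 at ε]

b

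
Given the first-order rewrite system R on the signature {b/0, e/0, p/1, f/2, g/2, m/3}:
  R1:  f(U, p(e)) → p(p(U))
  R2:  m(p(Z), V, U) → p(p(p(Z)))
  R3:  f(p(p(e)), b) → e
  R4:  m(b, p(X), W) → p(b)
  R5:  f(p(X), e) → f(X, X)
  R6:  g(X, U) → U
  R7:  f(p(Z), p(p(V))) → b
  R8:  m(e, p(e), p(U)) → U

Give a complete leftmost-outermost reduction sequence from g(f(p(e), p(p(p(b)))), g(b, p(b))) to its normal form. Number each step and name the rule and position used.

1. g(f(p(e), p(p(p(b)))), g(b, p(b)))  →  g(b, p(b))   [R6 at ε]
2. g(b, p(b))  →  p(b)   [R6 at ε]

p(b)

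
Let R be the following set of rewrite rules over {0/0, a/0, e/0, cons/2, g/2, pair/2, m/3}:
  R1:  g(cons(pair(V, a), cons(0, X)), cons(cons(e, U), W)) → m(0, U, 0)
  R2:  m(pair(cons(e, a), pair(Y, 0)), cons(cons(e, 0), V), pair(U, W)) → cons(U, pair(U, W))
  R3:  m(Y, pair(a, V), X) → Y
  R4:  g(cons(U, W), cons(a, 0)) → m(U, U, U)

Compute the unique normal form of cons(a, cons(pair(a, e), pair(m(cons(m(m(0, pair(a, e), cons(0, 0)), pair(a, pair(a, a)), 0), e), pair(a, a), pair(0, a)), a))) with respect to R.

1. cons(a, cons(pair(a, e), pair(m(cons(m(m(0, pair(a, e), cons(0, 0)), pair(a, pair(a, a)), 0), e), pair(a, a), pair(0, a)), a)))  →  cons(a, cons(pair(a, e), pair(cons(m(m(0, pair(a, e), cons(0, 0)), pair(a, pair(a, a)), 0), e), a)))   [R3 at 2.2.1]
2. cons(a, cons(pair(a, e), pair(cons(m(m(0, pair(a, e), cons(0, 0)), pair(a, pair(a, a)), 0), e), a)))  →  cons(a, cons(pair(a, e), pair(cons(m(0, pair(a, e), cons(0, 0)), e), a)))   [R3 at 2.2.1.1]
3. cons(a, cons(pair(a, e), pair(cons(m(0, pair(a, e), cons(0, 0)), e), a)))  →  cons(a, cons(pair(a, e), pair(cons(0, e), a)))   [R3 at 2.2.1.1]

cons(a, cons(pair(a, e), pair(cons(0, e), a)))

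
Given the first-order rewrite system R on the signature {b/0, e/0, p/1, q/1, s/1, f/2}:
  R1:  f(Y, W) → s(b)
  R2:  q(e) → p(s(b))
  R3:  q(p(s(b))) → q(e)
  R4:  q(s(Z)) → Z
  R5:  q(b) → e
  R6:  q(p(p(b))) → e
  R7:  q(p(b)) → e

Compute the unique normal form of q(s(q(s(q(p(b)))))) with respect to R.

1. q(s(q(s(q(p(b))))))  →  q(s(q(p(b))))   [R4 at ε]
2. q(s(q(p(b))))  →  q(p(b))   [R4 at ε]
3. q(p(b))  →  e   [R7 at ε]

e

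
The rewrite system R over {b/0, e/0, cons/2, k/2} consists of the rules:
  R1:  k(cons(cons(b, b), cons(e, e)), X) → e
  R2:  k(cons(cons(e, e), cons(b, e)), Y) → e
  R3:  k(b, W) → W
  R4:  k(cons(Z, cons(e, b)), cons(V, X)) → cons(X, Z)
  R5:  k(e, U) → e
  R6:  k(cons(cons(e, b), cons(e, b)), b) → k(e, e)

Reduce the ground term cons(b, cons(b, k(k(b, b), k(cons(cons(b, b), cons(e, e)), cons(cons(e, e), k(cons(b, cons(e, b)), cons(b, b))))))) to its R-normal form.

1. cons(b, cons(b, k(k(b, b), k(cons(cons(b, b), cons(e, e)), cons(cons(e, e), k(cons(b, cons(e, b)), cons(b, b)))))))  →  cons(b, cons(b, k(b, k(cons(cons(b, b), cons(e, e)), cons(cons(e, e), k(cons(b, cons(e, b)), cons(b, b)))))))   [R3 at 2.2.1]
2. cons(b, cons(b, k(b, k(cons(cons(b, b), cons(e, e)), cons(cons(e, e), k(cons(b, cons(e, b)), cons(b, b)))))))  →  cons(b, cons(b, k(cons(cons(b, b), cons(e, e)), cons(cons(e, e), k(cons(b, cons(e, b)), cons(b, b))))))   [R3 at 2.2]
3. cons(b, cons(b, k(cons(cons(b, b), cons(e, e)), cons(cons(e, e), k(cons(b, cons(e, b)), cons(b, b))))))  →  cons(b, cons(b, e))   [R1 at 2.2]

cons(b, cons(b, e))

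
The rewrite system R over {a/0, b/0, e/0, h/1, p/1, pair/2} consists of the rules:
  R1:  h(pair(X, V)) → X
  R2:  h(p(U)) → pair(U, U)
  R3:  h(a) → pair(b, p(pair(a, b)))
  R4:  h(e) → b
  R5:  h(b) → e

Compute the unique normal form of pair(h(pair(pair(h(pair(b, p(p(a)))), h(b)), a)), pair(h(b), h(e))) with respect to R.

1. pair(h(pair(pair(h(pair(b, p(p(a)))), h(b)), a)), pair(h(b), h(e)))  →  pair(pair(h(pair(b, p(p(a)))), h(b)), pair(h(b), h(e)))   [R1 at 1]
2. pair(pair(h(pair(b, p(p(a)))), h(b)), pair(h(b), h(e)))  →  pair(pair(b, h(b)), pair(h(b), h(e)))   [R1 at 1.1]
3. pair(pair(b, h(b)), pair(h(b), h(e)))  →  pair(pair(b, e), pair(h(b), h(e)))   [R5 at 1.2]
4. pair(pair(b, e), pair(h(b), h(e)))  →  pair(pair(b, e), pair(e, h(e)))   [R5 at 2.1]
5. pair(pair(b, e), pair(e, h(e)))  →  pair(pair(b, e), pair(e, b))   [R4 at 2.2]

pair(pair(b, e), pair(e, b))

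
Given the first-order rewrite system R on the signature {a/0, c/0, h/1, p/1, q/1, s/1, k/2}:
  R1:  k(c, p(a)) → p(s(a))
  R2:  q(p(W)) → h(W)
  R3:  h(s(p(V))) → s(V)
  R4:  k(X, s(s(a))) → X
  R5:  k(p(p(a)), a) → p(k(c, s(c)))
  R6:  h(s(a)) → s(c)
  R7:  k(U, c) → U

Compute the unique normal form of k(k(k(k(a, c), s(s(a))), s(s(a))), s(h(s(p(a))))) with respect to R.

a

1. k(k(k(k(a, c), s(s(a))), s(s(a))), s(h(s(p(a)))))  →  k(k(k(a, c), s(s(a))), s(h(s(p(a)))))   [R4 at 1]
2. k(k(k(a, c), s(s(a))), s(h(s(p(a)))))  →  k(k(a, c), s(h(s(p(a)))))   [R4 at 1]
3. k(k(a, c), s(h(s(p(a)))))  →  k(a, s(h(s(p(a)))))   [R7 at 1]
4. k(a, s(h(s(p(a)))))  →  k(a, s(s(a)))   [R3 at 2.1]
5. k(a, s(s(a)))  →  a   [R4 at ε]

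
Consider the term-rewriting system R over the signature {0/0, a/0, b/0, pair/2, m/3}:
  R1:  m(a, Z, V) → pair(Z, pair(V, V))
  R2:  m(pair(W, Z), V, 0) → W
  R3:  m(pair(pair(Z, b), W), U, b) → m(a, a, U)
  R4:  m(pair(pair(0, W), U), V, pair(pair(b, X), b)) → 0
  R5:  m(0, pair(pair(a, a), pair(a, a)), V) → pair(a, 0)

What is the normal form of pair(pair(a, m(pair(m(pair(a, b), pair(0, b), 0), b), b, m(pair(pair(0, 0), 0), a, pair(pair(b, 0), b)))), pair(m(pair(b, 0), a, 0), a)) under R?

pair(pair(a, a), pair(b, a))

1. pair(pair(a, m(pair(m(pair(a, b), pair(0, b), 0), b), b, m(pair(pair(0, 0), 0), a, pair(pair(b, 0), b)))), pair(m(pair(b, 0), a, 0), a))  →  pair(pair(a, m(pair(a, b), b, m(pair(pair(0, 0), 0), a, pair(pair(b, 0), b)))), pair(m(pair(b, 0), a, 0), a))   [R2 at 1.2.1.1]
2. pair(pair(a, m(pair(a, b), b, m(pair(pair(0, 0), 0), a, pair(pair(b, 0), b)))), pair(m(pair(b, 0), a, 0), a))  →  pair(pair(a, m(pair(a, b), b, 0)), pair(m(pair(b, 0), a, 0), a))   [R4 at 1.2.3]
3. pair(pair(a, m(pair(a, b), b, 0)), pair(m(pair(b, 0), a, 0), a))  →  pair(pair(a, a), pair(m(pair(b, 0), a, 0), a))   [R2 at 1.2]
4. pair(pair(a, a), pair(m(pair(b, 0), a, 0), a))  →  pair(pair(a, a), pair(b, a))   [R2 at 2.1]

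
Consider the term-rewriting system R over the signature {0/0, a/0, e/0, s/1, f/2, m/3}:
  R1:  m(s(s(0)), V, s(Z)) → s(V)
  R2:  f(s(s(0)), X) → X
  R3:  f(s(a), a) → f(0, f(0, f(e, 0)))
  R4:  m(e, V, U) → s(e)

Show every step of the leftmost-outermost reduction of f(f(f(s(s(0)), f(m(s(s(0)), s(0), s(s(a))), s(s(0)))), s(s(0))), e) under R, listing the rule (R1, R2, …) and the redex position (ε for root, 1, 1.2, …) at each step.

e

1. f(f(f(s(s(0)), f(m(s(s(0)), s(0), s(s(a))), s(s(0)))), s(s(0))), e)  →  f(f(f(m(s(s(0)), s(0), s(s(a))), s(s(0))), s(s(0))), e)   [R2 at 1.1]
2. f(f(f(m(s(s(0)), s(0), s(s(a))), s(s(0))), s(s(0))), e)  →  f(f(f(s(s(0)), s(s(0))), s(s(0))), e)   [R1 at 1.1.1]
3. f(f(f(s(s(0)), s(s(0))), s(s(0))), e)  →  f(f(s(s(0)), s(s(0))), e)   [R2 at 1.1]
4. f(f(s(s(0)), s(s(0))), e)  →  f(s(s(0)), e)   [R2 at 1]
5. f(s(s(0)), e)  →  e   [R2 at ε]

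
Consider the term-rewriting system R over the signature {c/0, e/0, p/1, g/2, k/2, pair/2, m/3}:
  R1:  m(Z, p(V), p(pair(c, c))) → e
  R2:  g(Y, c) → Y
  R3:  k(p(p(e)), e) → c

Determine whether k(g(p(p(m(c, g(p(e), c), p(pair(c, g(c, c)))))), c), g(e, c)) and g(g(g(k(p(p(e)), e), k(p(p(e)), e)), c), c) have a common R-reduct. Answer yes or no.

yes — NF(t₁) = c, NF(t₂) = c

Reduce t₁ = k(g(p(p(m(c, g(p(e), c), p(pair(c, g(c, c)))))), c), g(e, c)):
1. k(g(p(p(m(c, g(p(e), c), p(pair(c, g(c, c)))))), c), g(e, c))  →  k(p(p(m(c, g(p(e), c), p(pair(c, g(c, c)))))), g(e, c))   [R2 at 1]
2. k(p(p(m(c, g(p(e), c), p(pair(c, g(c, c)))))), g(e, c))  →  k(p(p(m(c, p(e), p(pair(c, g(c, c)))))), g(e, c))   [R2 at 1.1.1.2]
3. k(p(p(m(c, p(e), p(pair(c, g(c, c)))))), g(e, c))  →  k(p(p(m(c, p(e), p(pair(c, c))))), g(e, c))   [R2 at 1.1.1.3.1.2]
4. k(p(p(m(c, p(e), p(pair(c, c))))), g(e, c))  →  k(p(p(e)), g(e, c))   [R1 at 1.1.1]
5. k(p(p(e)), g(e, c))  →  k(p(p(e)), e)   [R2 at 2]
6. k(p(p(e)), e)  →  c   [R3 at ε]

Reduce t₂ = g(g(g(k(p(p(e)), e), k(p(p(e)), e)), c), c):
1. g(g(g(k(p(p(e)), e), k(p(p(e)), e)), c), c)  →  g(g(k(p(p(e)), e), k(p(p(e)), e)), c)   [R2 at ε]
2. g(g(k(p(p(e)), e), k(p(p(e)), e)), c)  →  g(k(p(p(e)), e), k(p(p(e)), e))   [R2 at ε]
3. g(k(p(p(e)), e), k(p(p(e)), e))  →  g(c, k(p(p(e)), e))   [R3 at 1]
4. g(c, k(p(p(e)), e))  →  g(c, c)   [R3 at 2]
5. g(c, c)  →  c   [R2 at ε]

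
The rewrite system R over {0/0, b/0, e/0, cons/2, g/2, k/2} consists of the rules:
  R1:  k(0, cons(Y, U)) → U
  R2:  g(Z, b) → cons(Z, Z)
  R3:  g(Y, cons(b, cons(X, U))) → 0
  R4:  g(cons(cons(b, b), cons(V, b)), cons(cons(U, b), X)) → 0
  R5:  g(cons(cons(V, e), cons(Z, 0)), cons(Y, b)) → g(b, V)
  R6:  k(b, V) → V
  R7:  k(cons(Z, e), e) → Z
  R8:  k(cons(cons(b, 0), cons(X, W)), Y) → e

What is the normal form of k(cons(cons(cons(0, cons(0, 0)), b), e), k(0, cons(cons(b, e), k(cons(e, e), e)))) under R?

cons(cons(0, cons(0, 0)), b)

1. k(cons(cons(cons(0, cons(0, 0)), b), e), k(0, cons(cons(b, e), k(cons(e, e), e))))  →  k(cons(cons(cons(0, cons(0, 0)), b), e), k(cons(e, e), e))   [R1 at 2]
2. k(cons(cons(cons(0, cons(0, 0)), b), e), k(cons(e, e), e))  →  k(cons(cons(cons(0, cons(0, 0)), b), e), e)   [R7 at 2]
3. k(cons(cons(cons(0, cons(0, 0)), b), e), e)  →  cons(cons(0, cons(0, 0)), b)   [R7 at ε]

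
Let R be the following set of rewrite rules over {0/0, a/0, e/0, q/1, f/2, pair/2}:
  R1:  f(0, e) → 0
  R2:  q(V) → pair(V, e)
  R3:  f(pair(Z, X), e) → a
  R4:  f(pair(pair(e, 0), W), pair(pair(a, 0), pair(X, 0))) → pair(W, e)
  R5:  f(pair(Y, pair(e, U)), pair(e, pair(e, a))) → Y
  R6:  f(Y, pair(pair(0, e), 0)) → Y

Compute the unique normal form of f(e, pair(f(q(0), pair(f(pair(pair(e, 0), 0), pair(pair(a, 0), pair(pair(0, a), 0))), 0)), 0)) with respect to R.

e

1. f(e, pair(f(q(0), pair(f(pair(pair(e, 0), 0), pair(pair(a, 0), pair(pair(0, a), 0))), 0)), 0))  →  f(e, pair(f(pair(0, e), pair(f(pair(pair(e, 0), 0), pair(pair(a, 0), pair(pair(0, a), 0))), 0)), 0))   [R2 at 2.1.1]
2. f(e, pair(f(pair(0, e), pair(f(pair(pair(e, 0), 0), pair(pair(a, 0), pair(pair(0, a), 0))), 0)), 0))  →  f(e, pair(f(pair(0, e), pair(pair(0, e), 0)), 0))   [R4 at 2.1.2.1]
3. f(e, pair(f(pair(0, e), pair(pair(0, e), 0)), 0))  →  f(e, pair(pair(0, e), 0))   [R6 at 2.1]
4. f(e, pair(pair(0, e), 0))  →  e   [R6 at ε]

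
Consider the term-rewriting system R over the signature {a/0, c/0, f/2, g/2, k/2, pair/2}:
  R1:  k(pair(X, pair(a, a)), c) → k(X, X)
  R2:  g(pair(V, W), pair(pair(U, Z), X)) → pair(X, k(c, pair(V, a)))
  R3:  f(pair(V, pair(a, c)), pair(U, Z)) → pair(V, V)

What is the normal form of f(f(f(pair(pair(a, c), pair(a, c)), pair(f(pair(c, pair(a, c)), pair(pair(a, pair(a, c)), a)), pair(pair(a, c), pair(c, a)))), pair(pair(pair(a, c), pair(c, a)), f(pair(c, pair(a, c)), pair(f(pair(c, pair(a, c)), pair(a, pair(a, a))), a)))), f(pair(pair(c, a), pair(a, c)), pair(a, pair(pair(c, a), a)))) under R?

pair(pair(a, c), pair(a, c))

1. f(f(f(pair(pair(a, c), pair(a, c)), pair(f(pair(c, pair(a, c)), pair(pair(a, pair(a, c)), a)), pair(pair(a, c), pair(c, a)))), pair(pair(pair(a, c), pair(c, a)), f(pair(c, pair(a, c)), pair(f(pair(c, pair(a, c)), pair(a, pair(a, a))), a)))), f(pair(pair(c, a), pair(a, c)), pair(a, pair(pair(c, a), a))))  →  f(f(pair(pair(a, c), pair(a, c)), pair(pair(pair(a, c), pair(c, a)), f(pair(c, pair(a, c)), pair(f(pair(c, pair(a, c)), pair(a, pair(a, a))), a)))), f(pair(pair(c, a), pair(a, c)), pair(a, pair(pair(c, a), a))))   [R3 at 1.1]
2. f(f(pair(pair(a, c), pair(a, c)), pair(pair(pair(a, c), pair(c, a)), f(pair(c, pair(a, c)), pair(f(pair(c, pair(a, c)), pair(a, pair(a, a))), a)))), f(pair(pair(c, a), pair(a, c)), pair(a, pair(pair(c, a), a))))  →  f(pair(pair(a, c), pair(a, c)), f(pair(pair(c, a), pair(a, c)), pair(a, pair(pair(c, a), a))))   [R3 at 1]
3. f(pair(pair(a, c), pair(a, c)), f(pair(pair(c, a), pair(a, c)), pair(a, pair(pair(c, a), a))))  →  f(pair(pair(a, c), pair(a, c)), pair(pair(c, a), pair(c, a)))   [R3 at 2]
4. f(pair(pair(a, c), pair(a, c)), pair(pair(c, a), pair(c, a)))  →  pair(pair(a, c), pair(a, c))   [R3 at ε]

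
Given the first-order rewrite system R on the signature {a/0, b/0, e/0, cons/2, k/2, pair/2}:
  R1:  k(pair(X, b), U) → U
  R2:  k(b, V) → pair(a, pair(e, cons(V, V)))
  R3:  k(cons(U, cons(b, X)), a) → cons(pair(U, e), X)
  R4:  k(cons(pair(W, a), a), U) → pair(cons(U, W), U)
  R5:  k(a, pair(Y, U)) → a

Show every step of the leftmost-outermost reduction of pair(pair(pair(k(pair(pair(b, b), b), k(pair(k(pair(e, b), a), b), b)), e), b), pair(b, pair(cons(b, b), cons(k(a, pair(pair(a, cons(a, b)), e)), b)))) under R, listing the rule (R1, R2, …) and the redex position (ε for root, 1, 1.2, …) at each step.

pair(pair(pair(b, e), b), pair(b, pair(cons(b, b), cons(a, b))))

1. pair(pair(pair(k(pair(pair(b, b), b), k(pair(k(pair(e, b), a), b), b)), e), b), pair(b, pair(cons(b, b), cons(k(a, pair(pair(a, cons(a, b)), e)), b))))  →  pair(pair(pair(k(pair(k(pair(e, b), a), b), b), e), b), pair(b, pair(cons(b, b), cons(k(a, pair(pair(a, cons(a, b)), e)), b))))   [R1 at 1.1.1]
2. pair(pair(pair(k(pair(k(pair(e, b), a), b), b), e), b), pair(b, pair(cons(b, b), cons(k(a, pair(pair(a, cons(a, b)), e)), b))))  →  pair(pair(pair(b, e), b), pair(b, pair(cons(b, b), cons(k(a, pair(pair(a, cons(a, b)), e)), b))))   [R1 at 1.1.1]
3. pair(pair(pair(b, e), b), pair(b, pair(cons(b, b), cons(k(a, pair(pair(a, cons(a, b)), e)), b))))  →  pair(pair(pair(b, e), b), pair(b, pair(cons(b, b), cons(a, b))))   [R5 at 2.2.2.1]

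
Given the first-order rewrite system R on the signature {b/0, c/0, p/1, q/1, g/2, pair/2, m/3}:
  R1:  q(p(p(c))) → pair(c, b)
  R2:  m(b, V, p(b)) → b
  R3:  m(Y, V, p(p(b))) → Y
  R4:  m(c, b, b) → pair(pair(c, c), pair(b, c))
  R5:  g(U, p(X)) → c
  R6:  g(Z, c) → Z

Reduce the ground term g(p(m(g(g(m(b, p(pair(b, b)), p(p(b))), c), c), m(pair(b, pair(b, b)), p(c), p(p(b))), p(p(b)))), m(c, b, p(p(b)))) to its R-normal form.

p(b)

1. g(p(m(g(g(m(b, p(pair(b, b)), p(p(b))), c), c), m(pair(b, pair(b, b)), p(c), p(p(b))), p(p(b)))), m(c, b, p(p(b))))  →  g(p(g(g(m(b, p(pair(b, b)), p(p(b))), c), c)), m(c, b, p(p(b))))   [R3 at 1.1]
2. g(p(g(g(m(b, p(pair(b, b)), p(p(b))), c), c)), m(c, b, p(p(b))))  →  g(p(g(m(b, p(pair(b, b)), p(p(b))), c)), m(c, b, p(p(b))))   [R6 at 1.1]
3. g(p(g(m(b, p(pair(b, b)), p(p(b))), c)), m(c, b, p(p(b))))  →  g(p(m(b, p(pair(b, b)), p(p(b)))), m(c, b, p(p(b))))   [R6 at 1.1]
4. g(p(m(b, p(pair(b, b)), p(p(b)))), m(c, b, p(p(b))))  →  g(p(b), m(c, b, p(p(b))))   [R3 at 1.1]
5. g(p(b), m(c, b, p(p(b))))  →  g(p(b), c)   [R3 at 2]
6. g(p(b), c)  →  p(b)   [R6 at ε]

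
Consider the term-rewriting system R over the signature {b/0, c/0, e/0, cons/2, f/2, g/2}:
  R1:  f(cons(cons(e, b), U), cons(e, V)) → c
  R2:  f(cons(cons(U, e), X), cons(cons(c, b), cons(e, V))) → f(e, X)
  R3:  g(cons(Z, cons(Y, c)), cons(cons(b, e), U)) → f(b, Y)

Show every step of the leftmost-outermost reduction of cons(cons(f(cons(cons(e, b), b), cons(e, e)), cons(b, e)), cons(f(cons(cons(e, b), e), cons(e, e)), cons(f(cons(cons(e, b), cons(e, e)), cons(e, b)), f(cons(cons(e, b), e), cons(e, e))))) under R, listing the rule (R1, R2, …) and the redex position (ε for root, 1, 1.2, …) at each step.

1. cons(cons(f(cons(cons(e, b), b), cons(e, e)), cons(b, e)), cons(f(cons(cons(e, b), e), cons(e, e)), cons(f(cons(cons(e, b), cons(e, e)), cons(e, b)), f(cons(cons(e, b), e), cons(e, e)))))  →  cons(cons(c, cons(b, e)), cons(f(cons(cons(e, b), e), cons(e, e)), cons(f(cons(cons(e, b), cons(e, e)), cons(e, b)), f(cons(cons(e, b), e), cons(e, e)))))   [R1 at 1.1]
2. cons(cons(c, cons(b, e)), cons(f(cons(cons(e, b), e), cons(e, e)), cons(f(cons(cons(e, b), cons(e, e)), cons(e, b)), f(cons(cons(e, b), e), cons(e, e)))))  →  cons(cons(c, cons(b, e)), cons(c, cons(f(cons(cons(e, b), cons(e, e)), cons(e, b)), f(cons(cons(e, b), e), cons(e, e)))))   [R1 at 2.1]
3. cons(cons(c, cons(b, e)), cons(c, cons(f(cons(cons(e, b), cons(e, e)), cons(e, b)), f(cons(cons(e, b), e), cons(e, e)))))  →  cons(cons(c, cons(b, e)), cons(c, cons(c, f(cons(cons(e, b), e), cons(e, e)))))   [R1 at 2.2.1]
4. cons(cons(c, cons(b, e)), cons(c, cons(c, f(cons(cons(e, b), e), cons(e, e)))))  →  cons(cons(c, cons(b, e)), cons(c, cons(c, c)))   [R1 at 2.2.2]

cons(cons(c, cons(b, e)), cons(c, cons(c, c)))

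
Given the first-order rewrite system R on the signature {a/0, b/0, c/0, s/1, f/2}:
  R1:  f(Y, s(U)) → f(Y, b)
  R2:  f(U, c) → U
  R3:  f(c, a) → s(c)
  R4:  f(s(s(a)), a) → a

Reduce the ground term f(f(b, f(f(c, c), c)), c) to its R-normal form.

1. f(f(b, f(f(c, c), c)), c)  →  f(b, f(f(c, c), c))   [R2 at ε]
2. f(b, f(f(c, c), c))  →  f(b, f(c, c))   [R2 at 2]
3. f(b, f(c, c))  →  f(b, c)   [R2 at 2]
4. f(b, c)  →  b   [R2 at ε]

b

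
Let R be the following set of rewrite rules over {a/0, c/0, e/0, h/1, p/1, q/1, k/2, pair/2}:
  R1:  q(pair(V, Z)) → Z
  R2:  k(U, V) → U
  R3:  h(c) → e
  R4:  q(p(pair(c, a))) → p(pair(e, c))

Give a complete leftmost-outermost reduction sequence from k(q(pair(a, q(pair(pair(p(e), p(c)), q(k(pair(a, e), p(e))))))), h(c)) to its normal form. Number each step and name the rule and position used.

e

1. k(q(pair(a, q(pair(pair(p(e), p(c)), q(k(pair(a, e), p(e))))))), h(c))  →  q(pair(a, q(pair(pair(p(e), p(c)), q(k(pair(a, e), p(e)))))))   [R2 at ε]
2. q(pair(a, q(pair(pair(p(e), p(c)), q(k(pair(a, e), p(e)))))))  →  q(pair(pair(p(e), p(c)), q(k(pair(a, e), p(e)))))   [R1 at ε]
3. q(pair(pair(p(e), p(c)), q(k(pair(a, e), p(e)))))  →  q(k(pair(a, e), p(e)))   [R1 at ε]
4. q(k(pair(a, e), p(e)))  →  q(pair(a, e))   [R2 at 1]
5. q(pair(a, e))  →  e   [R1 at ε]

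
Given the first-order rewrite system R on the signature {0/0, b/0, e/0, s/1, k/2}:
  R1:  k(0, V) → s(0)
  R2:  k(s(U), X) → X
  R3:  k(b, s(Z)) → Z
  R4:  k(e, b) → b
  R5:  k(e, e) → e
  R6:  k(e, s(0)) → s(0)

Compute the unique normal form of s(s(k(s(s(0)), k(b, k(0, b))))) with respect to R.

s(s(0))

1. s(s(k(s(s(0)), k(b, k(0, b)))))  →  s(s(k(b, k(0, b))))   [R2 at 1.1]
2. s(s(k(b, k(0, b))))  →  s(s(k(b, s(0))))   [R1 at 1.1.2]
3. s(s(k(b, s(0))))  →  s(s(0))   [R3 at 1.1]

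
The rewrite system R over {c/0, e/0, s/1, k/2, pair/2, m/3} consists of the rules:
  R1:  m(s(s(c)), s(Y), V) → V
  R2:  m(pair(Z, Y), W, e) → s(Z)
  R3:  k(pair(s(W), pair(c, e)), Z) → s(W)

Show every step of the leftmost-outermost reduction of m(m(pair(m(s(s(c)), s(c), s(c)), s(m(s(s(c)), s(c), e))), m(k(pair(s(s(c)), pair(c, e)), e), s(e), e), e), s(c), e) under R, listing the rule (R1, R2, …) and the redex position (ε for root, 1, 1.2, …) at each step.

1. m(m(pair(m(s(s(c)), s(c), s(c)), s(m(s(s(c)), s(c), e))), m(k(pair(s(s(c)), pair(c, e)), e), s(e), e), e), s(c), e)  →  m(s(m(s(s(c)), s(c), s(c))), s(c), e)   [R2 at 1]
2. m(s(m(s(s(c)), s(c), s(c))), s(c), e)  →  m(s(s(c)), s(c), e)   [R1 at 1.1]
3. m(s(s(c)), s(c), e)  →  e   [R1 at ε]

e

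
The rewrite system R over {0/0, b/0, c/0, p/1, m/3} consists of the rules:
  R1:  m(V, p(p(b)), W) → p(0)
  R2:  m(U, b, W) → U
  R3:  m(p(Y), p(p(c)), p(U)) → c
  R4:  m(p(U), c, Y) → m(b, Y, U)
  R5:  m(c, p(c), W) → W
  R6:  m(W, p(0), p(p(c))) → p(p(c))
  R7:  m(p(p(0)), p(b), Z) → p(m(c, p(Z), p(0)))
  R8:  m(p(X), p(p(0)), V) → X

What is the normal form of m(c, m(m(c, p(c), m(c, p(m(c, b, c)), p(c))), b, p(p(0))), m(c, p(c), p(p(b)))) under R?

1. m(c, m(m(c, p(c), m(c, p(m(c, b, c)), p(c))), b, p(p(0))), m(c, p(c), p(p(b))))  →  m(c, m(c, p(c), m(c, p(m(c, b, c)), p(c))), m(c, p(c), p(p(b))))   [R2 at 2]
2. m(c, m(c, p(c), m(c, p(m(c, b, c)), p(c))), m(c, p(c), p(p(b))))  →  m(c, m(c, p(m(c, b, c)), p(c)), m(c, p(c), p(p(b))))   [R5 at 2]
3. m(c, m(c, p(m(c, b, c)), p(c)), m(c, p(c), p(p(b))))  →  m(c, m(c, p(c), p(c)), m(c, p(c), p(p(b))))   [R2 at 2.2.1]
4. m(c, m(c, p(c), p(c)), m(c, p(c), p(p(b))))  →  m(c, p(c), m(c, p(c), p(p(b))))   [R5 at 2]
5. m(c, p(c), m(c, p(c), p(p(b))))  →  m(c, p(c), p(p(b)))   [R5 at ε]
6. m(c, p(c), p(p(b)))  →  p(p(b))   [R5 at ε]

p(p(b))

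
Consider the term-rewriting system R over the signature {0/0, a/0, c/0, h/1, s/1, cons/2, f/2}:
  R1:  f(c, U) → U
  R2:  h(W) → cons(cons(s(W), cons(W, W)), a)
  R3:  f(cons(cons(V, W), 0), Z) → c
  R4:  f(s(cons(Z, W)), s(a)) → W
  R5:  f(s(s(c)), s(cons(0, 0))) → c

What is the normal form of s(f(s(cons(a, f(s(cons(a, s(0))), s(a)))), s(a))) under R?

1. s(f(s(cons(a, f(s(cons(a, s(0))), s(a)))), s(a)))  →  s(f(s(cons(a, s(0))), s(a)))   [R4 at 1]
2. s(f(s(cons(a, s(0))), s(a)))  →  s(s(0))   [R4 at 1]

s(s(0))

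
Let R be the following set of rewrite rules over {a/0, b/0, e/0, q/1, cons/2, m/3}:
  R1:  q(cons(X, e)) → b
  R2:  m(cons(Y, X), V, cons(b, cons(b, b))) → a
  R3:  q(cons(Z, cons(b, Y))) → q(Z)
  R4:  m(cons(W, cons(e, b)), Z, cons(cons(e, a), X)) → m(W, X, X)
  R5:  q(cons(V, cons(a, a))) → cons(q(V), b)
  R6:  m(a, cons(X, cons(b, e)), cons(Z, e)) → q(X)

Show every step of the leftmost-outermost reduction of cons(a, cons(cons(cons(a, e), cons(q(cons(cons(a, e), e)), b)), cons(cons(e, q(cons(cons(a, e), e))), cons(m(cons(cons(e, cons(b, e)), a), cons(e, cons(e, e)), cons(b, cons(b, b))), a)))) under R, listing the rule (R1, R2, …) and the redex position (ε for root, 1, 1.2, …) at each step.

cons(a, cons(cons(cons(a, e), cons(b, b)), cons(cons(e, b), cons(a, a))))

1. cons(a, cons(cons(cons(a, e), cons(q(cons(cons(a, e), e)), b)), cons(cons(e, q(cons(cons(a, e), e))), cons(m(cons(cons(e, cons(b, e)), a), cons(e, cons(e, e)), cons(b, cons(b, b))), a))))  →  cons(a, cons(cons(cons(a, e), cons(b, b)), cons(cons(e, q(cons(cons(a, e), e))), cons(m(cons(cons(e, cons(b, e)), a), cons(e, cons(e, e)), cons(b, cons(b, b))), a))))   [R1 at 2.1.2.1]
2. cons(a, cons(cons(cons(a, e), cons(b, b)), cons(cons(e, q(cons(cons(a, e), e))), cons(m(cons(cons(e, cons(b, e)), a), cons(e, cons(e, e)), cons(b, cons(b, b))), a))))  →  cons(a, cons(cons(cons(a, e), cons(b, b)), cons(cons(e, b), cons(m(cons(cons(e, cons(b, e)), a), cons(e, cons(e, e)), cons(b, cons(b, b))), a))))   [R1 at 2.2.1.2]
3. cons(a, cons(cons(cons(a, e), cons(b, b)), cons(cons(e, b), cons(m(cons(cons(e, cons(b, e)), a), cons(e, cons(e, e)), cons(b, cons(b, b))), a))))  →  cons(a, cons(cons(cons(a, e), cons(b, b)), cons(cons(e, b), cons(a, a))))   [R2 at 2.2.2.1]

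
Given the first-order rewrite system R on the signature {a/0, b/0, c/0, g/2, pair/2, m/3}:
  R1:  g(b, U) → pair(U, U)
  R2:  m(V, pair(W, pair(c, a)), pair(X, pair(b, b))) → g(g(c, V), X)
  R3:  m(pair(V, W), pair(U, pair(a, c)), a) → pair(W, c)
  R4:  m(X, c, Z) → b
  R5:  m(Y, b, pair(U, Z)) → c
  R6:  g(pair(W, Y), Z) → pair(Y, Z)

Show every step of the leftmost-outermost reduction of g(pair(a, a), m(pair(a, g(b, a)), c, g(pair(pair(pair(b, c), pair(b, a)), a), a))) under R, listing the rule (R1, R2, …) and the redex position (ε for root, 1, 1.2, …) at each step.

pair(a, b)

1. g(pair(a, a), m(pair(a, g(b, a)), c, g(pair(pair(pair(b, c), pair(b, a)), a), a)))  →  pair(a, m(pair(a, g(b, a)), c, g(pair(pair(pair(b, c), pair(b, a)), a), a)))   [R6 at ε]
2. pair(a, m(pair(a, g(b, a)), c, g(pair(pair(pair(b, c), pair(b, a)), a), a)))  →  pair(a, b)   [R4 at 2]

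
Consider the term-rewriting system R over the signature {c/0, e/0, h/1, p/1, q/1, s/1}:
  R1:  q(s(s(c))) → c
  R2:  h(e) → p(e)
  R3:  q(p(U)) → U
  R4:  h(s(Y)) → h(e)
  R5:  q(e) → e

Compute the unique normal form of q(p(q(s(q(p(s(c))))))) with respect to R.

c

1. q(p(q(s(q(p(s(c)))))))  →  q(s(q(p(s(c)))))   [R3 at ε]
2. q(s(q(p(s(c)))))  →  q(s(s(c)))   [R3 at 1.1]
3. q(s(s(c)))  →  c   [R1 at ε]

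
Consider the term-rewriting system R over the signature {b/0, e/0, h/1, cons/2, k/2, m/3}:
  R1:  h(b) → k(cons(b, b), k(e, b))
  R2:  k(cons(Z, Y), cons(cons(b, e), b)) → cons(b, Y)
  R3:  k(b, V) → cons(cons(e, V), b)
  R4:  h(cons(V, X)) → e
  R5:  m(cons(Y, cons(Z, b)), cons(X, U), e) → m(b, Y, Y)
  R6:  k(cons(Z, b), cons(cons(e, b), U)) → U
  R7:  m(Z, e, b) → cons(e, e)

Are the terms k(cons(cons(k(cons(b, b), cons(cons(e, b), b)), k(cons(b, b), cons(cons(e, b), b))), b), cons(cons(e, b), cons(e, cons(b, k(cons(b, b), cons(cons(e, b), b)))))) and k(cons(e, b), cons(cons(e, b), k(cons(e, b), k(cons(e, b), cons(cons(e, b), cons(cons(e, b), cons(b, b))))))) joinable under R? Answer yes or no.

Reduce t₁ = k(cons(cons(k(cons(b, b), cons(cons(e, b), b)), k(cons(b, b), cons(cons(e, b), b))), b), cons(cons(e, b), cons(e, cons(b, k(cons(b, b), cons(cons(e, b), b)))))):
1. k(cons(cons(k(cons(b, b), cons(cons(e, b), b)), k(cons(b, b), cons(cons(e, b), b))), b), cons(cons(e, b), cons(e, cons(b, k(cons(b, b), cons(cons(e, b), b))))))  →  cons(e, cons(b, k(cons(b, b), cons(cons(e, b), b))))   [R6 at ε]
2. cons(e, cons(b, k(cons(b, b), cons(cons(e, b), b))))  →  cons(e, cons(b, b))   [R6 at 2.2]

Reduce t₂ = k(cons(e, b), cons(cons(e, b), k(cons(e, b), k(cons(e, b), cons(cons(e, b), cons(cons(e, b), cons(b, b))))))):
1. k(cons(e, b), cons(cons(e, b), k(cons(e, b), k(cons(e, b), cons(cons(e, b), cons(cons(e, b), cons(b, b)))))))  →  k(cons(e, b), k(cons(e, b), cons(cons(e, b), cons(cons(e, b), cons(b, b)))))   [R6 at ε]
2. k(cons(e, b), k(cons(e, b), cons(cons(e, b), cons(cons(e, b), cons(b, b)))))  →  k(cons(e, b), cons(cons(e, b), cons(b, b)))   [R6 at 2]
3. k(cons(e, b), cons(cons(e, b), cons(b, b)))  →  cons(b, b)   [R6 at ε]

no — NF(t₁) = cons(e, cons(b, b)), NF(t₂) = cons(b, b)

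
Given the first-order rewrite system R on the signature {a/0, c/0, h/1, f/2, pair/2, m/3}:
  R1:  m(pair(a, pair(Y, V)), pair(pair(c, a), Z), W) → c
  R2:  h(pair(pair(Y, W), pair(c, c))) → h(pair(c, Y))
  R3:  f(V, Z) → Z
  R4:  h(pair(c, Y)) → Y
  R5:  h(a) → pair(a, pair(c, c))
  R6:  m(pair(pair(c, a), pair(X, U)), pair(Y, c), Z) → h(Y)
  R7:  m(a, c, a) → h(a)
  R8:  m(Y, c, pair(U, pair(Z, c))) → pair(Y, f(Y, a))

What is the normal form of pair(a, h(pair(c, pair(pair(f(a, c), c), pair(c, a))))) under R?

pair(a, pair(pair(c, c), pair(c, a)))

1. pair(a, h(pair(c, pair(pair(f(a, c), c), pair(c, a)))))  →  pair(a, pair(pair(f(a, c), c), pair(c, a)))   [R4 at 2]
2. pair(a, pair(pair(f(a, c), c), pair(c, a)))  →  pair(a, pair(pair(c, c), pair(c, a)))   [R3 at 2.1.1]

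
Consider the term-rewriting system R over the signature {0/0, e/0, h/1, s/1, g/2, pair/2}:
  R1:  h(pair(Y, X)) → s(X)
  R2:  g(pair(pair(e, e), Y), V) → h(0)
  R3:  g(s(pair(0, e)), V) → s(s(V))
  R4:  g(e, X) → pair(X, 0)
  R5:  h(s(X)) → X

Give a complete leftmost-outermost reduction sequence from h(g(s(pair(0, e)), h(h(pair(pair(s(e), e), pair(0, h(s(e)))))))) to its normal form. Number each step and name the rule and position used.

1. h(g(s(pair(0, e)), h(h(pair(pair(s(e), e), pair(0, h(s(e))))))))  →  h(s(s(h(h(pair(pair(s(e), e), pair(0, h(s(e)))))))))   [R3 at 1]
2. h(s(s(h(h(pair(pair(s(e), e), pair(0, h(s(e)))))))))  →  s(h(h(pair(pair(s(e), e), pair(0, h(s(e)))))))   [R5 at ε]
3. s(h(h(pair(pair(s(e), e), pair(0, h(s(e)))))))  →  s(h(s(pair(0, h(s(e))))))   [R1 at 1.1]
4. s(h(s(pair(0, h(s(e))))))  →  s(pair(0, h(s(e))))   [R5 at 1]
5. s(pair(0, h(s(e))))  →  s(pair(0, e))   [R5 at 1.2]

s(pair(0, e))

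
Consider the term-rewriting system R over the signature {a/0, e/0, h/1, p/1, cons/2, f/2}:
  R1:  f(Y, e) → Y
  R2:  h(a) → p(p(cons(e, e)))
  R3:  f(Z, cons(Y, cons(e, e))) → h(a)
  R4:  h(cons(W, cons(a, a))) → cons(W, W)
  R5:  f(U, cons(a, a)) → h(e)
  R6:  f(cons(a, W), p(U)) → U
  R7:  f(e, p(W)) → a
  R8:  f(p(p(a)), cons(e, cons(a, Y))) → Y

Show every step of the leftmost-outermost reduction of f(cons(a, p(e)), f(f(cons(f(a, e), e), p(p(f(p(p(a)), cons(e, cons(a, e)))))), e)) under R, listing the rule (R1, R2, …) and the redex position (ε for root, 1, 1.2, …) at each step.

e

1. f(cons(a, p(e)), f(f(cons(f(a, e), e), p(p(f(p(p(a)), cons(e, cons(a, e)))))), e))  →  f(cons(a, p(e)), f(cons(f(a, e), e), p(p(f(p(p(a)), cons(e, cons(a, e)))))))   [R1 at 2]
2. f(cons(a, p(e)), f(cons(f(a, e), e), p(p(f(p(p(a)), cons(e, cons(a, e)))))))  →  f(cons(a, p(e)), f(cons(a, e), p(p(f(p(p(a)), cons(e, cons(a, e)))))))   [R1 at 2.1.1]
3. f(cons(a, p(e)), f(cons(a, e), p(p(f(p(p(a)), cons(e, cons(a, e)))))))  →  f(cons(a, p(e)), p(f(p(p(a)), cons(e, cons(a, e)))))   [R6 at 2]
4. f(cons(a, p(e)), p(f(p(p(a)), cons(e, cons(a, e)))))  →  f(p(p(a)), cons(e, cons(a, e)))   [R6 at ε]
5. f(p(p(a)), cons(e, cons(a, e)))  →  e   [R8 at ε]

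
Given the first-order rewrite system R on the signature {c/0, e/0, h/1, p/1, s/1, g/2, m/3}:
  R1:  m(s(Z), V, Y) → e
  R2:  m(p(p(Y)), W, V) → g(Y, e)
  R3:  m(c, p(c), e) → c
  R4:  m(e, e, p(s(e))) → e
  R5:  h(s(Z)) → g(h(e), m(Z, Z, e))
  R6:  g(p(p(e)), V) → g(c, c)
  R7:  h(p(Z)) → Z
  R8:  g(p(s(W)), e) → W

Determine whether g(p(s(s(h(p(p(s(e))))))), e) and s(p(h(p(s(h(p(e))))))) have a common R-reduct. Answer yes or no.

Reduce t₁ = g(p(s(s(h(p(p(s(e))))))), e):
1. g(p(s(s(h(p(p(s(e))))))), e)  →  s(h(p(p(s(e)))))   [R8 at ε]
2. s(h(p(p(s(e)))))  →  s(p(s(e)))   [R7 at 1]

Reduce t₂ = s(p(h(p(s(h(p(e))))))):
1. s(p(h(p(s(h(p(e)))))))  →  s(p(s(h(p(e)))))   [R7 at 1.1]
2. s(p(s(h(p(e)))))  →  s(p(s(e)))   [R7 at 1.1.1]

yes — NF(t₁) = s(p(s(e))), NF(t₂) = s(p(s(e)))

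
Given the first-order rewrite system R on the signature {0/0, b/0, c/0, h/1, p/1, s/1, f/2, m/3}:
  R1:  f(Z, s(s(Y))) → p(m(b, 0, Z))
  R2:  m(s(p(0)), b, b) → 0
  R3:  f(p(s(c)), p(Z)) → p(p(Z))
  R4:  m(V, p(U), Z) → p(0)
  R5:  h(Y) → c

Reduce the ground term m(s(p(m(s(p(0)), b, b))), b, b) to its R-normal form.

1. m(s(p(m(s(p(0)), b, b))), b, b)  →  m(s(p(0)), b, b)   [R2 at 1.1.1]
2. m(s(p(0)), b, b)  →  0   [R2 at ε]

0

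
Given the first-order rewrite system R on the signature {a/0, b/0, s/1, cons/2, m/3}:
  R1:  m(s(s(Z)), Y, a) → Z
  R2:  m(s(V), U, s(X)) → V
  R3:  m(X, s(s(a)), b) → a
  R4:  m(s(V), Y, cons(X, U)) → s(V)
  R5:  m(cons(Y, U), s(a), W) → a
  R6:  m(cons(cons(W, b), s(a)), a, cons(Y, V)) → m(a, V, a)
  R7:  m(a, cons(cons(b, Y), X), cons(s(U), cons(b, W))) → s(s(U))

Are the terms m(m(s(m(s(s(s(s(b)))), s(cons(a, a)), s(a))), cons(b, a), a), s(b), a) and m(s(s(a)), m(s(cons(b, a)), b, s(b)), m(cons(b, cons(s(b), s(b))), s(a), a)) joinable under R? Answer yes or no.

Reduce t₁ = m(m(s(m(s(s(s(s(b)))), s(cons(a, a)), s(a))), cons(b, a), a), s(b), a):
1. m(m(s(m(s(s(s(s(b)))), s(cons(a, a)), s(a))), cons(b, a), a), s(b), a)  →  m(m(s(s(s(s(b)))), cons(b, a), a), s(b), a)   [R2 at 1.1.1]
2. m(m(s(s(s(s(b)))), cons(b, a), a), s(b), a)  →  m(s(s(b)), s(b), a)   [R1 at 1]
3. m(s(s(b)), s(b), a)  →  b   [R1 at ε]

Reduce t₂ = m(s(s(a)), m(s(cons(b, a)), b, s(b)), m(cons(b, cons(s(b), s(b))), s(a), a)):
1. m(s(s(a)), m(s(cons(b, a)), b, s(b)), m(cons(b, cons(s(b), s(b))), s(a), a))  →  m(s(s(a)), cons(b, a), m(cons(b, cons(s(b), s(b))), s(a), a))   [R2 at 2]
2. m(s(s(a)), cons(b, a), m(cons(b, cons(s(b), s(b))), s(a), a))  →  m(s(s(a)), cons(b, a), a)   [R5 at 3]
3. m(s(s(a)), cons(b, a), a)  →  a   [R1 at ε]

no — NF(t₁) = b, NF(t₂) = a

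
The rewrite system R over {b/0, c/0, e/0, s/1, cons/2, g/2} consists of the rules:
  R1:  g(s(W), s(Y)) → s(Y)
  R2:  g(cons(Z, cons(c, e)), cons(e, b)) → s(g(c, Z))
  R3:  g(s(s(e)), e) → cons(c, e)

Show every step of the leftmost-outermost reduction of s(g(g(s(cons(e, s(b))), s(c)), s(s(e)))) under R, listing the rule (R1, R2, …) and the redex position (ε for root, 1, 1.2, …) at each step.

s(s(s(e)))

1. s(g(g(s(cons(e, s(b))), s(c)), s(s(e))))  →  s(g(s(c), s(s(e))))   [R1 at 1.1]
2. s(g(s(c), s(s(e))))  →  s(s(s(e)))   [R1 at 1]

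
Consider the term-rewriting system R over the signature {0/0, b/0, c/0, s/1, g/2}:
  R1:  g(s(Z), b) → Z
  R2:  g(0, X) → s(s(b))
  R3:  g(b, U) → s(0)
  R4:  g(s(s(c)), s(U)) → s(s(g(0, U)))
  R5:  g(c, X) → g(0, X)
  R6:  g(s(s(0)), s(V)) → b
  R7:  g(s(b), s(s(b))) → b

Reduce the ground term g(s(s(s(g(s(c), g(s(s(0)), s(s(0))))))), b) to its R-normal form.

1. g(s(s(s(g(s(c), g(s(s(0)), s(s(0))))))), b)  →  s(s(g(s(c), g(s(s(0)), s(s(0))))))   [R1 at ε]
2. s(s(g(s(c), g(s(s(0)), s(s(0))))))  →  s(s(g(s(c), b)))   [R6 at 1.1.2]
3. s(s(g(s(c), b)))  →  s(s(c))   [R1 at 1.1]

s(s(c))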